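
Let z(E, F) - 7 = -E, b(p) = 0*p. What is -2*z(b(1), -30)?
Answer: -14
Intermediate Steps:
b(p) = 0
z(E, F) = 7 - E
-2*z(b(1), -30) = -2*(7 - 1*0) = -2*(7 + 0) = -2*7 = -14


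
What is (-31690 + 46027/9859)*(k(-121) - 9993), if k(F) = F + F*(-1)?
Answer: 3121670130219/9859 ≈ 3.1663e+8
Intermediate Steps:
k(F) = 0 (k(F) = F - F = 0)
(-31690 + 46027/9859)*(k(-121) - 9993) = (-31690 + 46027/9859)*(0 - 9993) = (-31690 + 46027*(1/9859))*(-9993) = (-31690 + 46027/9859)*(-9993) = -312385683/9859*(-9993) = 3121670130219/9859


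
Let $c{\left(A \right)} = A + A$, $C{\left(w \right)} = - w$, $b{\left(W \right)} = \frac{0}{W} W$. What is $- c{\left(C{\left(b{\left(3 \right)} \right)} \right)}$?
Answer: $0$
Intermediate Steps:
$b{\left(W \right)} = 0$ ($b{\left(W \right)} = 0 W = 0$)
$c{\left(A \right)} = 2 A$
$- c{\left(C{\left(b{\left(3 \right)} \right)} \right)} = - 2 \left(\left(-1\right) 0\right) = - 2 \cdot 0 = \left(-1\right) 0 = 0$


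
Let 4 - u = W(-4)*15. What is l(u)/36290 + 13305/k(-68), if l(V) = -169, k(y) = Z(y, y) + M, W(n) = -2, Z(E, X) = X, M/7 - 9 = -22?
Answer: -160955107/1923370 ≈ -83.684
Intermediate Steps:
M = -91 (M = 63 + 7*(-22) = 63 - 154 = -91)
k(y) = -91 + y (k(y) = y - 91 = -91 + y)
u = 34 (u = 4 - (-2)*15 = 4 - 1*(-30) = 4 + 30 = 34)
l(u)/36290 + 13305/k(-68) = -169/36290 + 13305/(-91 - 68) = -169*1/36290 + 13305/(-159) = -169/36290 + 13305*(-1/159) = -169/36290 - 4435/53 = -160955107/1923370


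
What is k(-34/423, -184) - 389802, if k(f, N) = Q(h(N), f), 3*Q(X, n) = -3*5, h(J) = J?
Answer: -389807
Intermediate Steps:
Q(X, n) = -5 (Q(X, n) = (-3*5)/3 = (1/3)*(-15) = -5)
k(f, N) = -5
k(-34/423, -184) - 389802 = -5 - 389802 = -389807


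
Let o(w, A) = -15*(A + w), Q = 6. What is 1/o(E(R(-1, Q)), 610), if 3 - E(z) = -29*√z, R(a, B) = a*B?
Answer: I/(15*(-613*I + 29*√6)) ≈ -0.00010731 + 1.2436e-5*I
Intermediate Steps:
R(a, B) = B*a
E(z) = 3 + 29*√z (E(z) = 3 - (-29)*√z = 3 + 29*√z)
o(w, A) = -15*A - 15*w
1/o(E(R(-1, Q)), 610) = 1/(-15*610 - 15*(3 + 29*√(6*(-1)))) = 1/(-9150 - 15*(3 + 29*√(-6))) = 1/(-9150 - 15*(3 + 29*(I*√6))) = 1/(-9150 - 15*(3 + 29*I*√6)) = 1/(-9150 + (-45 - 435*I*√6)) = 1/(-9195 - 435*I*√6)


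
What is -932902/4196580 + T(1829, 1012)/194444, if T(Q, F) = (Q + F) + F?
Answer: -41306943437/203999950380 ≈ -0.20249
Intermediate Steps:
T(Q, F) = Q + 2*F (T(Q, F) = (F + Q) + F = Q + 2*F)
-932902/4196580 + T(1829, 1012)/194444 = -932902/4196580 + (1829 + 2*1012)/194444 = -932902*1/4196580 + (1829 + 2024)*(1/194444) = -466451/2098290 + 3853*(1/194444) = -466451/2098290 + 3853/194444 = -41306943437/203999950380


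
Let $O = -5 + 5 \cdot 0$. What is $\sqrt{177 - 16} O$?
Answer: $- 5 \sqrt{161} \approx -63.443$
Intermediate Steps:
$O = -5$ ($O = -5 + 0 = -5$)
$\sqrt{177 - 16} O = \sqrt{177 - 16} \left(-5\right) = \sqrt{161} \left(-5\right) = - 5 \sqrt{161}$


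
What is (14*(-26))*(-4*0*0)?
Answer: 0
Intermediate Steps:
(14*(-26))*(-4*0*0) = -0*0 = -364*0 = 0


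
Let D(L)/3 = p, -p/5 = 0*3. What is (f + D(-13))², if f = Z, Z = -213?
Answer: 45369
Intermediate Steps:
f = -213
p = 0 (p = -0*3 = -5*0 = 0)
D(L) = 0 (D(L) = 3*0 = 0)
(f + D(-13))² = (-213 + 0)² = (-213)² = 45369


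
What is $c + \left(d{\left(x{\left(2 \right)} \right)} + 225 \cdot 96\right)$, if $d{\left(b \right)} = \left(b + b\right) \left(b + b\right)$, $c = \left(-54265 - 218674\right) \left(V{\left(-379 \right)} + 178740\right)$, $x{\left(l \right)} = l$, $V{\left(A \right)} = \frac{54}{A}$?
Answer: $- \frac{18489536358770}{379} \approx -4.8785 \cdot 10^{10}$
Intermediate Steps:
$c = - \frac{18489544551234}{379}$ ($c = \left(-54265 - 218674\right) \left(\frac{54}{-379} + 178740\right) = - 272939 \left(54 \left(- \frac{1}{379}\right) + 178740\right) = - 272939 \left(- \frac{54}{379} + 178740\right) = \left(-272939\right) \frac{67742406}{379} = - \frac{18489544551234}{379} \approx -4.8785 \cdot 10^{10}$)
$d{\left(b \right)} = 4 b^{2}$ ($d{\left(b \right)} = 2 b 2 b = 4 b^{2}$)
$c + \left(d{\left(x{\left(2 \right)} \right)} + 225 \cdot 96\right) = - \frac{18489544551234}{379} + \left(4 \cdot 2^{2} + 225 \cdot 96\right) = - \frac{18489544551234}{379} + \left(4 \cdot 4 + 21600\right) = - \frac{18489544551234}{379} + \left(16 + 21600\right) = - \frac{18489544551234}{379} + 21616 = - \frac{18489536358770}{379}$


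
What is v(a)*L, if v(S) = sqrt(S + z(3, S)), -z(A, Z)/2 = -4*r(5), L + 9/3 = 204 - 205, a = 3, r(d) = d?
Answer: -4*sqrt(43) ≈ -26.230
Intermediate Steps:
L = -4 (L = -3 + (204 - 205) = -3 - 1 = -4)
z(A, Z) = 40 (z(A, Z) = -(-8)*5 = -2*(-20) = 40)
v(S) = sqrt(40 + S) (v(S) = sqrt(S + 40) = sqrt(40 + S))
v(a)*L = sqrt(40 + 3)*(-4) = sqrt(43)*(-4) = -4*sqrt(43)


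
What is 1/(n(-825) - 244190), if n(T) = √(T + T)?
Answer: -24419/5962875775 - I*√66/11925751550 ≈ -4.0952e-6 - 6.8122e-10*I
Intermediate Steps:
n(T) = √2*√T (n(T) = √(2*T) = √2*√T)
1/(n(-825) - 244190) = 1/(√2*√(-825) - 244190) = 1/(√2*(5*I*√33) - 244190) = 1/(5*I*√66 - 244190) = 1/(-244190 + 5*I*√66)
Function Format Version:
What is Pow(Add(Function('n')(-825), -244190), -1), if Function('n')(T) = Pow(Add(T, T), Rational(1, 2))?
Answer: Add(Rational(-24419, 5962875775), Mul(Rational(-1, 11925751550), I, Pow(66, Rational(1, 2)))) ≈ Add(-4.0952e-6, Mul(-6.8122e-10, I))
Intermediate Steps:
Function('n')(T) = Mul(Pow(2, Rational(1, 2)), Pow(T, Rational(1, 2))) (Function('n')(T) = Pow(Mul(2, T), Rational(1, 2)) = Mul(Pow(2, Rational(1, 2)), Pow(T, Rational(1, 2))))
Pow(Add(Function('n')(-825), -244190), -1) = Pow(Add(Mul(Pow(2, Rational(1, 2)), Pow(-825, Rational(1, 2))), -244190), -1) = Pow(Add(Mul(Pow(2, Rational(1, 2)), Mul(5, I, Pow(33, Rational(1, 2)))), -244190), -1) = Pow(Add(Mul(5, I, Pow(66, Rational(1, 2))), -244190), -1) = Pow(Add(-244190, Mul(5, I, Pow(66, Rational(1, 2)))), -1)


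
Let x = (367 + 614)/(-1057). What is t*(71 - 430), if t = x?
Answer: 352179/1057 ≈ 333.19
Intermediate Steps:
x = -981/1057 (x = 981*(-1/1057) = -981/1057 ≈ -0.92810)
t = -981/1057 ≈ -0.92810
t*(71 - 430) = -981*(71 - 430)/1057 = -981/1057*(-359) = 352179/1057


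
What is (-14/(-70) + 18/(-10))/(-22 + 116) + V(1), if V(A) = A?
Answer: 231/235 ≈ 0.98298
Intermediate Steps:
(-14/(-70) + 18/(-10))/(-22 + 116) + V(1) = (-14/(-70) + 18/(-10))/(-22 + 116) + 1 = (-14*(-1/70) + 18*(-⅒))/94 + 1 = (⅕ - 9/5)*(1/94) + 1 = -8/5*1/94 + 1 = -4/235 + 1 = 231/235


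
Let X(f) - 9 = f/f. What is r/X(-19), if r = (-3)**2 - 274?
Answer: -53/2 ≈ -26.500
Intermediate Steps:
r = -265 (r = 9 - 274 = -265)
X(f) = 10 (X(f) = 9 + f/f = 9 + 1 = 10)
r/X(-19) = -265/10 = -265*1/10 = -53/2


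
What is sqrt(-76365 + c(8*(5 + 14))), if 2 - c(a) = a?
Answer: I*sqrt(76515) ≈ 276.61*I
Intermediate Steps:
c(a) = 2 - a
sqrt(-76365 + c(8*(5 + 14))) = sqrt(-76365 + (2 - 8*(5 + 14))) = sqrt(-76365 + (2 - 8*19)) = sqrt(-76365 + (2 - 1*152)) = sqrt(-76365 + (2 - 152)) = sqrt(-76365 - 150) = sqrt(-76515) = I*sqrt(76515)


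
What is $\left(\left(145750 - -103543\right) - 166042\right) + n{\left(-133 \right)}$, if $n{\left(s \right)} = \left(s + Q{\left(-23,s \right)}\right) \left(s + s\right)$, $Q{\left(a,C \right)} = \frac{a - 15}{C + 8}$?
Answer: $\frac{14818517}{125} \approx 1.1855 \cdot 10^{5}$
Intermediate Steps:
$Q{\left(a,C \right)} = \frac{-15 + a}{8 + C}$
$n{\left(s \right)} = 2 s \left(s - \frac{38}{8 + s}\right)$ ($n{\left(s \right)} = \left(s + \frac{-15 - 23}{8 + s}\right) \left(s + s\right) = \left(s + \frac{1}{8 + s} \left(-38\right)\right) 2 s = \left(s - \frac{38}{8 + s}\right) 2 s = 2 s \left(s - \frac{38}{8 + s}\right)$)
$\left(\left(145750 - -103543\right) - 166042\right) + n{\left(-133 \right)} = \left(\left(145750 - -103543\right) - 166042\right) + 2 \left(-133\right) \frac{1}{8 - 133} \left(-38 - 133 \left(8 - 133\right)\right) = \left(\left(145750 + 103543\right) - 166042\right) + 2 \left(-133\right) \frac{1}{-125} \left(-38 - -16625\right) = \left(249293 - 166042\right) + 2 \left(-133\right) \left(- \frac{1}{125}\right) \left(-38 + 16625\right) = 83251 + 2 \left(-133\right) \left(- \frac{1}{125}\right) 16587 = 83251 + \frac{4412142}{125} = \frac{14818517}{125}$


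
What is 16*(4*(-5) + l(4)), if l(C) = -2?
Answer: -352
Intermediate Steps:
16*(4*(-5) + l(4)) = 16*(4*(-5) - 2) = 16*(-20 - 2) = 16*(-22) = -352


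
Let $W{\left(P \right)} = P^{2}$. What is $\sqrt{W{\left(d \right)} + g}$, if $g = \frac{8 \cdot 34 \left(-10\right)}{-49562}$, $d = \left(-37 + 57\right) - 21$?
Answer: $\frac{\sqrt{647800121}}{24781} \approx 1.0271$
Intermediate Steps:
$d = -1$ ($d = 20 - 21 = -1$)
$g = \frac{1360}{24781}$ ($g = 272 \left(-10\right) \left(- \frac{1}{49562}\right) = \left(-2720\right) \left(- \frac{1}{49562}\right) = \frac{1360}{24781} \approx 0.054881$)
$\sqrt{W{\left(d \right)} + g} = \sqrt{\left(-1\right)^{2} + \frac{1360}{24781}} = \sqrt{1 + \frac{1360}{24781}} = \sqrt{\frac{26141}{24781}} = \frac{\sqrt{647800121}}{24781}$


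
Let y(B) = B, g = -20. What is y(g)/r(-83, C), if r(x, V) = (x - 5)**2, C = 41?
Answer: -5/1936 ≈ -0.0025826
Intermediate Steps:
r(x, V) = (-5 + x)**2
y(g)/r(-83, C) = -20/(-5 - 83)**2 = -20/((-88)**2) = -20/7744 = -20*1/7744 = -5/1936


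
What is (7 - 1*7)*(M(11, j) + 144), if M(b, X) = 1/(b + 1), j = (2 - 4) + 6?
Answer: 0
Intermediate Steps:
j = 4 (j = -2 + 6 = 4)
M(b, X) = 1/(1 + b)
(7 - 1*7)*(M(11, j) + 144) = (7 - 1*7)*(1/(1 + 11) + 144) = (7 - 7)*(1/12 + 144) = 0*(1/12 + 144) = 0*(1729/12) = 0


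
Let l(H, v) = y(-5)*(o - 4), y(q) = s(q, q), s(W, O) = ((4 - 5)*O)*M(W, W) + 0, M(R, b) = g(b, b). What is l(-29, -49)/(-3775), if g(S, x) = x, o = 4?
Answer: 0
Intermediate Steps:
M(R, b) = b
s(W, O) = -O*W (s(W, O) = ((4 - 5)*O)*W + 0 = (-O)*W + 0 = -O*W + 0 = -O*W)
y(q) = -q² (y(q) = -q*q = -q²)
l(H, v) = 0 (l(H, v) = (-1*(-5)²)*(4 - 4) = -1*25*0 = -25*0 = 0)
l(-29, -49)/(-3775) = 0/(-3775) = 0*(-1/3775) = 0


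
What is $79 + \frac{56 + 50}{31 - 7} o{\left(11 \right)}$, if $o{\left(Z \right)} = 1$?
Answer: $\frac{1001}{12} \approx 83.417$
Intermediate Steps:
$79 + \frac{56 + 50}{31 - 7} o{\left(11 \right)} = 79 + \frac{56 + 50}{31 - 7} \cdot 1 = 79 + \frac{106}{24} \cdot 1 = 79 + 106 \cdot \frac{1}{24} \cdot 1 = 79 + \frac{53}{12} \cdot 1 = 79 + \frac{53}{12} = \frac{1001}{12}$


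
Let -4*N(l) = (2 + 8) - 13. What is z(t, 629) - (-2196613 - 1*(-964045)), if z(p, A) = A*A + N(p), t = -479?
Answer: 6512839/4 ≈ 1.6282e+6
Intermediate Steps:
N(l) = 3/4 (N(l) = -((2 + 8) - 13)/4 = -(10 - 13)/4 = -1/4*(-3) = 3/4)
z(p, A) = 3/4 + A**2 (z(p, A) = A*A + 3/4 = A**2 + 3/4 = 3/4 + A**2)
z(t, 629) - (-2196613 - 1*(-964045)) = (3/4 + 629**2) - (-2196613 - 1*(-964045)) = (3/4 + 395641) - (-2196613 + 964045) = 1582567/4 - 1*(-1232568) = 1582567/4 + 1232568 = 6512839/4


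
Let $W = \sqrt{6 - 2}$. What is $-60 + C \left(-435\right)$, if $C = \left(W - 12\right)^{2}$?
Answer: $-43560$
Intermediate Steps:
$W = 2$ ($W = \sqrt{4} = 2$)
$C = 100$ ($C = \left(2 - 12\right)^{2} = \left(-10\right)^{2} = 100$)
$-60 + C \left(-435\right) = -60 + 100 \left(-435\right) = -60 - 43500 = -43560$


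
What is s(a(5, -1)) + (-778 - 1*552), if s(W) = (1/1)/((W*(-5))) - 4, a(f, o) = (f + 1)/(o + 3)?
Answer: -20011/15 ≈ -1334.1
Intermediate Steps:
a(f, o) = (1 + f)/(3 + o)
s(W) = -4 - 1/(5*W) (s(W) = (1*1)/((-5*W)) - 4 = -1/(5*W)*1 - 4 = -1/(5*W) - 4 = -4 - 1/(5*W))
s(a(5, -1)) + (-778 - 1*552) = (-4 - (3 - 1)/(1 + 5)/5) + (-778 - 1*552) = (-4 - 1/(5*(6/2))) + (-778 - 552) = (-4 - 1/(5*((½)*6))) - 1330 = (-4 - ⅕/3) - 1330 = (-4 - ⅕*⅓) - 1330 = (-4 - 1/15) - 1330 = -61/15 - 1330 = -20011/15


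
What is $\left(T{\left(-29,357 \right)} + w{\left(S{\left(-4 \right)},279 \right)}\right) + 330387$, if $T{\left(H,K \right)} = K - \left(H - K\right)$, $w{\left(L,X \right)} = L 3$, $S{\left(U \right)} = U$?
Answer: $331118$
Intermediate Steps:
$w{\left(L,X \right)} = 3 L$
$T{\left(H,K \right)} = - H + 2 K$
$\left(T{\left(-29,357 \right)} + w{\left(S{\left(-4 \right)},279 \right)}\right) + 330387 = \left(\left(\left(-1\right) \left(-29\right) + 2 \cdot 357\right) + 3 \left(-4\right)\right) + 330387 = \left(\left(29 + 714\right) - 12\right) + 330387 = \left(743 - 12\right) + 330387 = 731 + 330387 = 331118$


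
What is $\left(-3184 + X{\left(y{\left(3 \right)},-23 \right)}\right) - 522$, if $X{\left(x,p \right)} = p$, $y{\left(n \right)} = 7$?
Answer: $-3729$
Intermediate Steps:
$\left(-3184 + X{\left(y{\left(3 \right)},-23 \right)}\right) - 522 = \left(-3184 - 23\right) - 522 = -3207 - 522 = -3729$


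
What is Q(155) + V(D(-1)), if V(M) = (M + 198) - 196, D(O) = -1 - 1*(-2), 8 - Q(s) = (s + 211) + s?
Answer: -510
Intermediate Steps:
Q(s) = -203 - 2*s (Q(s) = 8 - ((s + 211) + s) = 8 - ((211 + s) + s) = 8 - (211 + 2*s) = 8 + (-211 - 2*s) = -203 - 2*s)
D(O) = 1 (D(O) = -1 + 2 = 1)
V(M) = 2 + M (V(M) = (198 + M) - 196 = 2 + M)
Q(155) + V(D(-1)) = (-203 - 2*155) + (2 + 1) = (-203 - 310) + 3 = -513 + 3 = -510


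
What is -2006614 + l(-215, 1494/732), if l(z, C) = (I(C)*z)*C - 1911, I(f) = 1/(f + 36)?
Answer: -3107206020/1547 ≈ -2.0085e+6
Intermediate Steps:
I(f) = 1/(36 + f)
l(z, C) = -1911 + C*z/(36 + C) (l(z, C) = (z/(36 + C))*C - 1911 = C*z/(36 + C) - 1911 = -1911 + C*z/(36 + C))
-2006614 + l(-215, 1494/732) = -2006614 + (-68796 - 2855034/732 + (1494/732)*(-215))/(36 + 1494/732) = -2006614 + (-68796 - 2855034/732 + (1494*(1/732))*(-215))/(36 + 1494*(1/732)) = -2006614 + (-68796 - 1911*249/122 + (249/122)*(-215))/(36 + 249/122) = -2006614 + (-68796 - 475839/122 - 53535/122)/(4641/122) = -2006614 + (122/4641)*(-4461243/61) = -2006614 - 2974162/1547 = -3107206020/1547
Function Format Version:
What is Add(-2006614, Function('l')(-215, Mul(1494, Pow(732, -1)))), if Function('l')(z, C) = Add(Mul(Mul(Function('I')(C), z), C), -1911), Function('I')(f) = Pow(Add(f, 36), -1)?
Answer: Rational(-3107206020, 1547) ≈ -2.0085e+6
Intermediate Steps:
Function('I')(f) = Pow(Add(36, f), -1)
Function('l')(z, C) = Add(-1911, Mul(C, z, Pow(Add(36, C), -1))) (Function('l')(z, C) = Add(Mul(Mul(Pow(Add(36, C), -1), z), C), -1911) = Add(Mul(Mul(z, Pow(Add(36, C), -1)), C), -1911) = Add(Mul(C, z, Pow(Add(36, C), -1)), -1911) = Add(-1911, Mul(C, z, Pow(Add(36, C), -1))))
Add(-2006614, Function('l')(-215, Mul(1494, Pow(732, -1)))) = Add(-2006614, Mul(Pow(Add(36, Mul(1494, Pow(732, -1))), -1), Add(-68796, Mul(-1911, Mul(1494, Pow(732, -1))), Mul(Mul(1494, Pow(732, -1)), -215)))) = Add(-2006614, Mul(Pow(Add(36, Mul(1494, Rational(1, 732))), -1), Add(-68796, Mul(-1911, Mul(1494, Rational(1, 732))), Mul(Mul(1494, Rational(1, 732)), -215)))) = Add(-2006614, Mul(Pow(Add(36, Rational(249, 122)), -1), Add(-68796, Mul(-1911, Rational(249, 122)), Mul(Rational(249, 122), -215)))) = Add(-2006614, Mul(Pow(Rational(4641, 122), -1), Add(-68796, Rational(-475839, 122), Rational(-53535, 122)))) = Add(-2006614, Mul(Rational(122, 4641), Rational(-4461243, 61))) = Add(-2006614, Rational(-2974162, 1547)) = Rational(-3107206020, 1547)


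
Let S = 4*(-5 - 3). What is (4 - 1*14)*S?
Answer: 320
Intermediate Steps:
S = -32 (S = 4*(-8) = -32)
(4 - 1*14)*S = (4 - 1*14)*(-32) = (4 - 14)*(-32) = -10*(-32) = 320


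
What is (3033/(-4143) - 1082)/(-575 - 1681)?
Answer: 1495253/3115536 ≈ 0.47993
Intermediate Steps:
(3033/(-4143) - 1082)/(-575 - 1681) = (3033*(-1/4143) - 1082)/(-2256) = (-1011/1381 - 1082)*(-1/2256) = -1495253/1381*(-1/2256) = 1495253/3115536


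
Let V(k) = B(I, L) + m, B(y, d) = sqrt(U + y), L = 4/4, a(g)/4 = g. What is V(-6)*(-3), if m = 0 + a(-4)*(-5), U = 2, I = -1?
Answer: -243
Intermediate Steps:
a(g) = 4*g
L = 1 (L = 4*(1/4) = 1)
B(y, d) = sqrt(2 + y)
m = 80 (m = 0 + (4*(-4))*(-5) = 0 - 16*(-5) = 0 + 80 = 80)
V(k) = 81 (V(k) = sqrt(2 - 1) + 80 = sqrt(1) + 80 = 1 + 80 = 81)
V(-6)*(-3) = 81*(-3) = -243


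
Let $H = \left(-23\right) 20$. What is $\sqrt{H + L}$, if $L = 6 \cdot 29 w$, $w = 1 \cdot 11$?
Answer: $\sqrt{1454} \approx 38.131$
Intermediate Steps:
$H = -460$
$w = 11$
$L = 1914$ ($L = 6 \cdot 29 \cdot 11 = 174 \cdot 11 = 1914$)
$\sqrt{H + L} = \sqrt{-460 + 1914} = \sqrt{1454}$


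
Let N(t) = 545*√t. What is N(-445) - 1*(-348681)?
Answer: 348681 + 545*I*√445 ≈ 3.4868e+5 + 11497.0*I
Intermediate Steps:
N(-445) - 1*(-348681) = 545*√(-445) - 1*(-348681) = 545*(I*√445) + 348681 = 545*I*√445 + 348681 = 348681 + 545*I*√445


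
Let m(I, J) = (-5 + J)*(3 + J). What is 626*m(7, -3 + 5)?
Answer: -9390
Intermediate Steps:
626*m(7, -3 + 5) = 626*(-15 + (-3 + 5)² - 2*(-3 + 5)) = 626*(-15 + 2² - 2*2) = 626*(-15 + 4 - 4) = 626*(-15) = -9390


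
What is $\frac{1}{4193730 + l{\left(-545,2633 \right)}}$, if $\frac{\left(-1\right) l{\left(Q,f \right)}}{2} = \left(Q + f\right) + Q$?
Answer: $\frac{1}{4190644} \approx 2.3863 \cdot 10^{-7}$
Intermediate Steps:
$l{\left(Q,f \right)} = - 4 Q - 2 f$ ($l{\left(Q,f \right)} = - 2 \left(\left(Q + f\right) + Q\right) = - 2 \left(f + 2 Q\right) = - 4 Q - 2 f$)
$\frac{1}{4193730 + l{\left(-545,2633 \right)}} = \frac{1}{4193730 - 3086} = \frac{1}{4190644}$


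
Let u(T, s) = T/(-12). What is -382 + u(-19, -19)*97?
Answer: -2741/12 ≈ -228.42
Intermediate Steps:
u(T, s) = -T/12 (u(T, s) = T*(-1/12) = -T/12)
-382 + u(-19, -19)*97 = -382 - 1/12*(-19)*97 = -382 + (19/12)*97 = -382 + 1843/12 = -2741/12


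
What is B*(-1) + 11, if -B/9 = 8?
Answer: 83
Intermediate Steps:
B = -72 (B = -9*8 = -72)
B*(-1) + 11 = -72*(-1) + 11 = 72 + 11 = 83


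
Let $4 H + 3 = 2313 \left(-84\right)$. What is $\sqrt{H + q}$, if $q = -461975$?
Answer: $\frac{i \sqrt{2042195}}{2} \approx 714.53 i$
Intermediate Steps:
$H = - \frac{194295}{4}$ ($H = - \frac{3}{4} + \frac{2313 \left(-84\right)}{4} = - \frac{3}{4} + \frac{1}{4} \left(-194292\right) = - \frac{3}{4} - 48573 = - \frac{194295}{4} \approx -48574.0$)
$\sqrt{H + q} = \sqrt{- \frac{194295}{4} - 461975} = \sqrt{- \frac{2042195}{4}} = \frac{i \sqrt{2042195}}{2}$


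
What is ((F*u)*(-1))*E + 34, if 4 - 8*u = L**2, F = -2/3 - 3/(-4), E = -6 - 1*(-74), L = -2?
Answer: 34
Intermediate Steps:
E = 68 (E = -6 + 74 = 68)
F = 1/12 (F = -2*1/3 - 3*(-1/4) = -2/3 + 3/4 = 1/12 ≈ 0.083333)
u = 0 (u = 1/2 - 1/8*(-2)**2 = 1/2 - 1/8*4 = 1/2 - 1/2 = 0)
((F*u)*(-1))*E + 34 = (((1/12)*0)*(-1))*68 + 34 = (0*(-1))*68 + 34 = 0*68 + 34 = 0 + 34 = 34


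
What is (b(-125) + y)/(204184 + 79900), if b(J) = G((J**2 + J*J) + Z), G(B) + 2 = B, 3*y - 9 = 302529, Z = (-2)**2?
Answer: 66049/142042 ≈ 0.46500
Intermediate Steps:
Z = 4
y = 100846 (y = 3 + (1/3)*302529 = 3 + 100843 = 100846)
G(B) = -2 + B
b(J) = 2 + 2*J**2 (b(J) = -2 + ((J**2 + J*J) + 4) = -2 + ((J**2 + J**2) + 4) = -2 + (2*J**2 + 4) = -2 + (4 + 2*J**2) = 2 + 2*J**2)
(b(-125) + y)/(204184 + 79900) = ((2 + 2*(-125)**2) + 100846)/(204184 + 79900) = ((2 + 2*15625) + 100846)/284084 = ((2 + 31250) + 100846)*(1/284084) = (31252 + 100846)*(1/284084) = 132098*(1/284084) = 66049/142042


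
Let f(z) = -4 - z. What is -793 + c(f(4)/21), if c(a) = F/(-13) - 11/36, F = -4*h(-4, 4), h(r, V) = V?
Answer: -370691/468 ≈ -792.08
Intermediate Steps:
F = -16 (F = -4*4 = -16)
c(a) = 433/468 (c(a) = -16/(-13) - 11/36 = -16*(-1/13) - 11*1/36 = 16/13 - 11/36 = 433/468)
-793 + c(f(4)/21) = -793 + 433/468 = -370691/468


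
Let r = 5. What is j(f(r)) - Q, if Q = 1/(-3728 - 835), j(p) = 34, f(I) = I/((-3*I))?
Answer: 155143/4563 ≈ 34.000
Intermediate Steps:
f(I) = -1/3 (f(I) = I*(-1/(3*I)) = -1/3)
Q = -1/4563 (Q = 1/(-4563) = -1/4563 ≈ -0.00021915)
j(f(r)) - Q = 34 - 1*(-1/4563) = 34 + 1/4563 = 155143/4563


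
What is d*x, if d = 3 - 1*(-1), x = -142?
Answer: -568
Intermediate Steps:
d = 4 (d = 3 + 1 = 4)
d*x = 4*(-142) = -568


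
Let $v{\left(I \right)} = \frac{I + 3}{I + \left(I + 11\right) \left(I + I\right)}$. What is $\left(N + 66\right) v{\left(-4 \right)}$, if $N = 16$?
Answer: $\frac{41}{30} \approx 1.3667$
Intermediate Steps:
$v{\left(I \right)} = \frac{3 + I}{I + 2 I \left(11 + I\right)}$ ($v{\left(I \right)} = \frac{3 + I}{I + \left(11 + I\right) 2 I} = \frac{3 + I}{I + 2 I \left(11 + I\right)}$)
$\left(N + 66\right) v{\left(-4 \right)} = \left(16 + 66\right) \frac{3 - 4}{\left(-4\right) \left(23 + 2 \left(-4\right)\right)} = 82 \left(\left(- \frac{1}{4}\right) \frac{1}{23 - 8} \left(-1\right)\right) = 82 \left(\left(- \frac{1}{4}\right) \frac{1}{15} \left(-1\right)\right) = 82 \cdot \frac{1}{60} = \frac{41}{30}$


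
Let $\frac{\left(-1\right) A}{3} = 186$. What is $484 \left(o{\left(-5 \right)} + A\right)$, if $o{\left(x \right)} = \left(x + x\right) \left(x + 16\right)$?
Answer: $-323312$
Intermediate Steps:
$o{\left(x \right)} = 2 x \left(16 + x\right)$
$A = -558$ ($A = \left(-3\right) 186 = -558$)
$484 \left(o{\left(-5 \right)} + A\right) = 484 \left(2 \left(-5\right) \left(16 - 5\right) - 558\right) = 484 \left(2 \left(-5\right) 11 - 558\right) = 484 \left(-110 - 558\right) = 484 \left(-668\right) = -323312$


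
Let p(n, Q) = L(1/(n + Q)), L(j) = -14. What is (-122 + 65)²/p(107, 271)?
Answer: -3249/14 ≈ -232.07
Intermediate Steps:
p(n, Q) = -14
(-122 + 65)²/p(107, 271) = (-122 + 65)²/(-14) = (-57)²*(-1/14) = 3249*(-1/14) = -3249/14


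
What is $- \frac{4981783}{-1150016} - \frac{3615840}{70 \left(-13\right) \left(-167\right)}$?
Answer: $- \frac{6941208757}{356669248} \approx -19.461$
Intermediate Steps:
$- \frac{4981783}{-1150016} - \frac{3615840}{70 \left(-13\right) \left(-167\right)} = \left(-4981783\right) \left(- \frac{1}{1150016}\right) - \frac{3615840}{\left(-910\right) \left(-167\right)} = \frac{4981783}{1150016} - \frac{3615840}{151970} = \frac{4981783}{1150016} - \frac{361584}{15197} = - \frac{6941208757}{356669248}$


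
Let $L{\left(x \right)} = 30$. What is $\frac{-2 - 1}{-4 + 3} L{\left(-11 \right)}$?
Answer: $90$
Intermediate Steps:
$\frac{-2 - 1}{-4 + 3} L{\left(-11 \right)} = \frac{-2 - 1}{-4 + 3} \cdot 30 = - \frac{3}{-1} \cdot 30 = \left(-3\right) \left(-1\right) 30 = 3 \cdot 30 = 90$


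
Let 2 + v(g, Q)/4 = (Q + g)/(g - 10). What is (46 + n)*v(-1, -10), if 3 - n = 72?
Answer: 92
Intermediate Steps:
v(g, Q) = -8 + 4*(Q + g)/(-10 + g) (v(g, Q) = -8 + 4*((Q + g)/(g - 10)) = -8 + 4*((Q + g)/(-10 + g)) = -8 + 4*(Q + g)/(-10 + g))
n = -69 (n = 3 - 1*72 = 3 - 72 = -69)
(46 + n)*v(-1, -10) = (46 - 69)*(4*(20 - 10 - 1*(-1))/(-10 - 1)) = -92*(20 - 10 + 1)/(-11) = -92*(-1)*11/11 = -23*(-4) = 92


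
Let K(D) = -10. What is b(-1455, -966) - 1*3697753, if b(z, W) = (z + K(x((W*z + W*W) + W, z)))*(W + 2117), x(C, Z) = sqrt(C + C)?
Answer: -5383968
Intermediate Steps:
x(C, Z) = sqrt(2)*sqrt(C) (x(C, Z) = sqrt(2*C) = sqrt(2)*sqrt(C))
b(z, W) = (-10 + z)*(2117 + W) (b(z, W) = (z - 10)*(W + 2117) = (-10 + z)*(2117 + W))
b(-1455, -966) - 1*3697753 = (-21170 - 10*(-966) + 2117*(-1455) - 966*(-1455)) - 1*3697753 = (-21170 + 9660 - 3080235 + 1405530) - 3697753 = -1686215 - 3697753 = -5383968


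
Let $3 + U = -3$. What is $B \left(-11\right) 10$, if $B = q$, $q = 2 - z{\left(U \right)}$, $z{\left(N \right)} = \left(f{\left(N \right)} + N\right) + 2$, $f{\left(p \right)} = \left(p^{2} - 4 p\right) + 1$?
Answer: $6050$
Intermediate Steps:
$f{\left(p \right)} = 1 + p^{2} - 4 p$
$U = -6$ ($U = -3 - 3 = -6$)
$z{\left(N \right)} = 3 + N^{2} - 3 N$ ($z{\left(N \right)} = \left(\left(1 + N^{2} - 4 N\right) + N\right) + 2 = \left(1 + N^{2} - 3 N\right) + 2 = 3 + N^{2} - 3 N$)
$q = -55$ ($q = 2 - \left(3 + \left(-6\right)^{2} - -18\right) = 2 - \left(3 + 36 + 18\right) = 2 - 57 = -55$)
$B = -55$
$B \left(-11\right) 10 = \left(-55\right) \left(-11\right) 10 = 605 \cdot 10 = 6050$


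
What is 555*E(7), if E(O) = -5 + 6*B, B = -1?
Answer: -6105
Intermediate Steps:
E(O) = -11 (E(O) = -5 + 6*(-1) = -5 - 6 = -11)
555*E(7) = 555*(-11) = -6105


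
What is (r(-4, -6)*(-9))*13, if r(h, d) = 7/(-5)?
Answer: 819/5 ≈ 163.80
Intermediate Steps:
r(h, d) = -7/5 (r(h, d) = 7*(-⅕) = -7/5)
(r(-4, -6)*(-9))*13 = -7/5*(-9)*13 = (63/5)*13 = 819/5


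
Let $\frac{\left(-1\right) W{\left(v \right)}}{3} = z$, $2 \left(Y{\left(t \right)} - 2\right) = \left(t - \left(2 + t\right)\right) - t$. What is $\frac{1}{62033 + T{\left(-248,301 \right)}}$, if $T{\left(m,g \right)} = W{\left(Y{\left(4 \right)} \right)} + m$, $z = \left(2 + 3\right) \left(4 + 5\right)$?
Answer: $\frac{1}{61650} \approx 1.6221 \cdot 10^{-5}$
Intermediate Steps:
$z = 45$ ($z = 5 \cdot 9 = 45$)
$Y{\left(t \right)} = 1 - \frac{t}{2}$ ($Y{\left(t \right)} = 2 + \frac{\left(t - \left(2 + t\right)\right) - t}{2} = 2 + \frac{-2 - t}{2} = 2 - \left(1 + \frac{t}{2}\right) = 1 - \frac{t}{2}$)
$W{\left(v \right)} = -135$ ($W{\left(v \right)} = \left(-3\right) 45 = -135$)
$T{\left(m,g \right)} = -135 + m$
$\frac{1}{62033 + T{\left(-248,301 \right)}} = \frac{1}{62033 - 383} = \frac{1}{61650}$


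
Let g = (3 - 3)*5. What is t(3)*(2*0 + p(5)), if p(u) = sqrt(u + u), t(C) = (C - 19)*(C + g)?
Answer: -48*sqrt(10) ≈ -151.79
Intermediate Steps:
g = 0 (g = 0*5 = 0)
t(C) = C*(-19 + C) (t(C) = (C - 19)*(C + 0) = (-19 + C)*C = C*(-19 + C))
p(u) = sqrt(2)*sqrt(u) (p(u) = sqrt(2*u) = sqrt(2)*sqrt(u))
t(3)*(2*0 + p(5)) = (3*(-19 + 3))*(2*0 + sqrt(2)*sqrt(5)) = (3*(-16))*(0 + sqrt(10)) = -48*sqrt(10)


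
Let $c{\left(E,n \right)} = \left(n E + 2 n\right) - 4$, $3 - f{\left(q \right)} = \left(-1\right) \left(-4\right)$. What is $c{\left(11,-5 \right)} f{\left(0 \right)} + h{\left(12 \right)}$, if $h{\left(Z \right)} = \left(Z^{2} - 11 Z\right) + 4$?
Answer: $85$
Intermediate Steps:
$f{\left(q \right)} = -1$ ($f{\left(q \right)} = 3 - \left(-1\right) \left(-4\right) = 3 - 4 = -1$)
$h{\left(Z \right)} = 4 + Z^{2} - 11 Z$
$c{\left(E,n \right)} = -4 + 2 n + E n$ ($c{\left(E,n \right)} = \left(E n + 2 n\right) - 4 = \left(2 n + E n\right) - 4 = -4 + 2 n + E n$)
$c{\left(11,-5 \right)} f{\left(0 \right)} + h{\left(12 \right)} = \left(-4 + 2 \left(-5\right) + 11 \left(-5\right)\right) \left(-1\right) + \left(4 + 12^{2} - 132\right) = \left(-4 - 10 - 55\right) \left(-1\right) + \left(4 + 144 - 132\right) = \left(-69\right) \left(-1\right) + 16 = 69 + 16 = 85$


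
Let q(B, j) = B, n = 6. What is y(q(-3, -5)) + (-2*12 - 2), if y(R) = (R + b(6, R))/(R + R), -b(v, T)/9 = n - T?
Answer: -12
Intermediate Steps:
b(v, T) = -54 + 9*T (b(v, T) = -9*(6 - T) = -54 + 9*T)
y(R) = (-54 + 10*R)/(2*R) (y(R) = (R + (-54 + 9*R))/(R + R) = (-54 + 10*R)/((2*R)) = (-54 + 10*R)*(1/(2*R)) = (-54 + 10*R)/(2*R))
y(q(-3, -5)) + (-2*12 - 2) = (5 - 27/(-3)) + (-2*12 - 2) = (5 - 27*(-⅓)) + (-24 - 2) = (5 + 9) - 26 = 14 - 26 = -12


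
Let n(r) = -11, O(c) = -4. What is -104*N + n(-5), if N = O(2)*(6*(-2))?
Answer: -5003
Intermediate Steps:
N = 48 (N = -24*(-2) = -4*(-12) = 48)
-104*N + n(-5) = -104*48 - 11 = -4992 - 11 = -5003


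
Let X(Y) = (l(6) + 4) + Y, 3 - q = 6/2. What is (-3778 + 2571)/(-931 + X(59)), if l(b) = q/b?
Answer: 1207/868 ≈ 1.3906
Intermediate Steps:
q = 0 (q = 3 - 6/2 = 3 - 1*3 = 3 - 3 = 0)
l(b) = 0 (l(b) = 0/b = 0)
X(Y) = 4 + Y (X(Y) = (0 + 4) + Y = 4 + Y)
(-3778 + 2571)/(-931 + X(59)) = (-3778 + 2571)/(-931 + (4 + 59)) = -1207/(-931 + 63) = -1207/(-868) = -1207*(-1/868) = 1207/868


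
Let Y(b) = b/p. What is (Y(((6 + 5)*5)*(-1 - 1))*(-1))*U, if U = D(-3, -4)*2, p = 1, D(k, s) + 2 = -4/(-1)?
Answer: 440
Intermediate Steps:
D(k, s) = 2 (D(k, s) = -2 - 4/(-1) = -2 - 4*(-1) = -2 + 4 = 2)
U = 4 (U = 2*2 = 4)
Y(b) = b (Y(b) = b/1 = b*1 = b)
(Y(((6 + 5)*5)*(-1 - 1))*(-1))*U = ((((6 + 5)*5)*(-1 - 1))*(-1))*4 = (((11*5)*(-2))*(-1))*4 = ((55*(-2))*(-1))*4 = -110*(-1)*4 = 110*4 = 440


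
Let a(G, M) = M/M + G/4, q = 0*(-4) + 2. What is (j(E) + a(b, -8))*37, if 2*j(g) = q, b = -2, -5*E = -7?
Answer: 111/2 ≈ 55.500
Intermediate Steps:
E = 7/5 (E = -1/5*(-7) = 7/5 ≈ 1.4000)
q = 2 (q = 0 + 2 = 2)
a(G, M) = 1 + G/4 (a(G, M) = 1 + G*(1/4) = 1 + G/4)
j(g) = 1 (j(g) = (1/2)*2 = 1)
(j(E) + a(b, -8))*37 = (1 + (1 + (1/4)*(-2)))*37 = (1 + (1 - 1/2))*37 = (1 + 1/2)*37 = (3/2)*37 = 111/2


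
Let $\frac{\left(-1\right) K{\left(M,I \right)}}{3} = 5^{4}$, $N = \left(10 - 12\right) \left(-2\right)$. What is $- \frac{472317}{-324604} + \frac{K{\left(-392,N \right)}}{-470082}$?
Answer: $\frac{37106058749}{25431749588} \approx 1.459$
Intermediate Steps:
$N = 4$ ($N = \left(-2\right) \left(-2\right) = 4$)
$K{\left(M,I \right)} = -1875$ ($K{\left(M,I \right)} = - 3 \cdot 5^{4} = \left(-3\right) 625 = -1875$)
$- \frac{472317}{-324604} + \frac{K{\left(-392,N \right)}}{-470082} = - \frac{472317}{-324604} - \frac{1875}{-470082} = \left(-472317\right) \left(- \frac{1}{324604}\right) - - \frac{625}{156694} = \frac{472317}{324604} + \frac{625}{156694} = \frac{37106058749}{25431749588}$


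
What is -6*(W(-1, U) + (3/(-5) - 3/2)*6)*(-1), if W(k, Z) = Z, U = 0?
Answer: -378/5 ≈ -75.600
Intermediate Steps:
-6*(W(-1, U) + (3/(-5) - 3/2)*6)*(-1) = -6*(0 + (3/(-5) - 3/2)*6)*(-1) = -6*(0 + (3*(-1/5) - 3*1/2)*6)*(-1) = -6*(0 + (-3/5 - 3/2)*6)*(-1) = -6*(0 - 21/10*6)*(-1) = -6*(0 - 63/5)*(-1) = -6*(-63/5)*(-1) = (378/5)*(-1) = -378/5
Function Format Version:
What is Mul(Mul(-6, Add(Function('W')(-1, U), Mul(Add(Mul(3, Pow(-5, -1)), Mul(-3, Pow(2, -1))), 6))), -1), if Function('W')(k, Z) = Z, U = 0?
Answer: Rational(-378, 5) ≈ -75.600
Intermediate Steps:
Mul(Mul(-6, Add(Function('W')(-1, U), Mul(Add(Mul(3, Pow(-5, -1)), Mul(-3, Pow(2, -1))), 6))), -1) = Mul(Mul(-6, Add(0, Mul(Add(Mul(3, Pow(-5, -1)), Mul(-3, Pow(2, -1))), 6))), -1) = Mul(Mul(-6, Add(0, Mul(Add(Mul(3, Rational(-1, 5)), Mul(-3, Rational(1, 2))), 6))), -1) = Mul(Mul(-6, Add(0, Mul(Add(Rational(-3, 5), Rational(-3, 2)), 6))), -1) = Mul(Mul(-6, Add(0, Mul(Rational(-21, 10), 6))), -1) = Mul(Mul(-6, Add(0, Rational(-63, 5))), -1) = Mul(Mul(-6, Rational(-63, 5)), -1) = Mul(Rational(378, 5), -1) = Rational(-378, 5)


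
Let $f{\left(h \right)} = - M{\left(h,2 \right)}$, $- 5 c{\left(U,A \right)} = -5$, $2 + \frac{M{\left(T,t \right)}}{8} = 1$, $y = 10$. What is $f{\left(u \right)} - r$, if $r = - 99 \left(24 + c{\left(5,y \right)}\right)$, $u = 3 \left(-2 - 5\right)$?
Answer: $2483$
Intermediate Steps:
$M{\left(T,t \right)} = -8$ ($M{\left(T,t \right)} = -16 + 8 \cdot 1 = -16 + 8 = -8$)
$c{\left(U,A \right)} = 1$ ($c{\left(U,A \right)} = \left(- \frac{1}{5}\right) \left(-5\right) = 1$)
$u = -21$ ($u = 3 \left(-7\right) = -21$)
$f{\left(h \right)} = 8$ ($f{\left(h \right)} = \left(-1\right) \left(-8\right) = 8$)
$r = -2475$ ($r = - 99 \left(24 + 1\right) = \left(-99\right) 25 = -2475$)
$f{\left(u \right)} - r = 8 - -2475 = 8 + 2475 = 2483$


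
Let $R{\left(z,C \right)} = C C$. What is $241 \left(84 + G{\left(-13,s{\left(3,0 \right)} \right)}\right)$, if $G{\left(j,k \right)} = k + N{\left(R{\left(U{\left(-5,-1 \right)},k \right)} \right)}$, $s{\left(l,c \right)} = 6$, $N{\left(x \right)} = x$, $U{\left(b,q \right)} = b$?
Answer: $30366$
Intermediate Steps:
$R{\left(z,C \right)} = C^{2}$
$G{\left(j,k \right)} = k + k^{2}$
$241 \left(84 + G{\left(-13,s{\left(3,0 \right)} \right)}\right) = 241 \left(84 + 6 \left(1 + 6\right)\right) = 241 \left(84 + 6 \cdot 7\right) = 241 \left(84 + 42\right) = 241 \cdot 126 = 30366$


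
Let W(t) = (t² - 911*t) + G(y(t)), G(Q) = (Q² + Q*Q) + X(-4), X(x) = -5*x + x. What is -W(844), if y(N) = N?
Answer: -1368140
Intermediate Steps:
X(x) = -4*x
G(Q) = 16 + 2*Q² (G(Q) = (Q² + Q*Q) - 4*(-4) = (Q² + Q²) + 16 = 2*Q² + 16 = 16 + 2*Q²)
W(t) = 16 - 911*t + 3*t² (W(t) = (t² - 911*t) + (16 + 2*t²) = 16 - 911*t + 3*t²)
-W(844) = -(16 - 911*844 + 3*844²) = -(16 - 768884 + 3*712336) = -(16 - 768884 + 2137008) = -1*1368140 = -1368140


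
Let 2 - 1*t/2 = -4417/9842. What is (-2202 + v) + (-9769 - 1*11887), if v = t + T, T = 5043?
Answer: -13223502/703 ≈ -18810.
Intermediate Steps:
t = 3443/703 (t = 4 - (-8834)/9842 = 4 - 2*(-631/1406) = 4 + 631/703 = 3443/703 ≈ 4.8976)
v = 3548672/703 (v = 3443/703 + 5043 = 3548672/703 ≈ 5047.9)
(-2202 + v) + (-9769 - 1*11887) = (-2202 + 3548672/703) + (-9769 - 1*11887) = 2000666/703 + (-9769 - 11887) = 2000666/703 - 21656 = -13223502/703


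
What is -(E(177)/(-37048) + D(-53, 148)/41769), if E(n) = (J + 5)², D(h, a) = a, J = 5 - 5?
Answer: -4438879/1547457912 ≈ -0.0028685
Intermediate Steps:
J = 0
E(n) = 25 (E(n) = (0 + 5)² = 5² = 25)
-(E(177)/(-37048) + D(-53, 148)/41769) = -(25/(-37048) + 148/41769) = -(25*(-1/37048) + 148*(1/41769)) = -(-25/37048 + 148/41769) = -1*4438879/1547457912 = -4438879/1547457912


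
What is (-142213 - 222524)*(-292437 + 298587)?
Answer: -2243132550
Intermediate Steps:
(-142213 - 222524)*(-292437 + 298587) = -364737*6150 = -2243132550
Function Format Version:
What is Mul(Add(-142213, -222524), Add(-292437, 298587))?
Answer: -2243132550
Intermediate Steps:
Mul(Add(-142213, -222524), Add(-292437, 298587)) = Mul(-364737, 6150) = -2243132550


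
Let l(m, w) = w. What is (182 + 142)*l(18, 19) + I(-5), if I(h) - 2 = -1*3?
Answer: 6155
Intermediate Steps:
I(h) = -1 (I(h) = 2 - 1*3 = 2 - 3 = -1)
(182 + 142)*l(18, 19) + I(-5) = (182 + 142)*19 - 1 = 324*19 - 1 = 6156 - 1 = 6155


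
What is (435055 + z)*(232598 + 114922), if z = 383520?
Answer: 284471184000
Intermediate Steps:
(435055 + z)*(232598 + 114922) = (435055 + 383520)*(232598 + 114922) = 818575*347520 = 284471184000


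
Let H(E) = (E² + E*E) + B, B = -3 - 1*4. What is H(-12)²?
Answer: 78961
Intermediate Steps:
B = -7 (B = -3 - 4 = -7)
H(E) = -7 + 2*E² (H(E) = (E² + E*E) - 7 = (E² + E²) - 7 = 2*E² - 7 = -7 + 2*E²)
H(-12)² = (-7 + 2*(-12)²)² = (-7 + 2*144)² = (-7 + 288)² = 281² = 78961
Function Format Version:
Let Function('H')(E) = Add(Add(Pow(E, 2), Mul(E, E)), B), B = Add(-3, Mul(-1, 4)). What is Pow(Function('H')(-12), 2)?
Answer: 78961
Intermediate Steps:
B = -7 (B = Add(-3, -4) = -7)
Function('H')(E) = Add(-7, Mul(2, Pow(E, 2))) (Function('H')(E) = Add(Add(Pow(E, 2), Mul(E, E)), -7) = Add(Add(Pow(E, 2), Pow(E, 2)), -7) = Add(Mul(2, Pow(E, 2)), -7) = Add(-7, Mul(2, Pow(E, 2))))
Pow(Function('H')(-12), 2) = Pow(Add(-7, Mul(2, Pow(-12, 2))), 2) = Pow(Add(-7, Mul(2, 144)), 2) = Pow(Add(-7, 288), 2) = Pow(281, 2) = 78961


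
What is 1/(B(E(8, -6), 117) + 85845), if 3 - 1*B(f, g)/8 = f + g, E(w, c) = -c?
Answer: 1/84885 ≈ 1.1781e-5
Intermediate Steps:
B(f, g) = 24 - 8*f - 8*g (B(f, g) = 24 - 8*(f + g) = 24 + (-8*f - 8*g) = 24 - 8*f - 8*g)
1/(B(E(8, -6), 117) + 85845) = 1/((24 - (-8)*(-6) - 8*117) + 85845) = 1/((24 - 8*6 - 936) + 85845) = 1/((24 - 48 - 936) + 85845) = 1/(-960 + 85845) = 1/84885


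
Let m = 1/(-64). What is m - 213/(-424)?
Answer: 1651/3392 ≈ 0.48673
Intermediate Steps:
m = -1/64 ≈ -0.015625
m - 213/(-424) = -1/64 - 213/(-424) = -1/64 - 213*(-1)/424 = -1/64 - 1*(-213/424) = -1/64 + 213/424 = 1651/3392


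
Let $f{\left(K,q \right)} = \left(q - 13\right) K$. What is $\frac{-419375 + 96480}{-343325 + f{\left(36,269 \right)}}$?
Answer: $\frac{322895}{334109} \approx 0.96644$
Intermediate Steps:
$f{\left(K,q \right)} = K \left(-13 + q\right)$ ($f{\left(K,q \right)} = \left(-13 + q\right) K = K \left(-13 + q\right)$)
$\frac{-419375 + 96480}{-343325 + f{\left(36,269 \right)}} = \frac{-419375 + 96480}{-343325 + 36 \left(-13 + 269\right)} = - \frac{322895}{-343325 + 36 \cdot 256} = - \frac{322895}{-343325 + 9216} = - \frac{322895}{-334109} = \left(-322895\right) \left(- \frac{1}{334109}\right) = \frac{322895}{334109}$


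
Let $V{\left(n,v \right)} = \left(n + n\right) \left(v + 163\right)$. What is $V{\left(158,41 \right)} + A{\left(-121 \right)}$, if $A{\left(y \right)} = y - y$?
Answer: $64464$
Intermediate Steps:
$V{\left(n,v \right)} = 2 n \left(163 + v\right)$
$A{\left(y \right)} = 0$
$V{\left(158,41 \right)} + A{\left(-121 \right)} = 2 \cdot 158 \left(163 + 41\right) + 0 = 2 \cdot 158 \cdot 204 + 0 = 64464 + 0 = 64464$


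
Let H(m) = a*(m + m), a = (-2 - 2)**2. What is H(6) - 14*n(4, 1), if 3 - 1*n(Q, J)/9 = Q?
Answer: 318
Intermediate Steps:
a = 16 (a = (-4)**2 = 16)
n(Q, J) = 27 - 9*Q
H(m) = 32*m (H(m) = 16*(m + m) = 16*(2*m) = 32*m)
H(6) - 14*n(4, 1) = 32*6 - 14*(27 - 9*4) = 192 - 14*(27 - 36) = 192 - 14*(-9) = 192 + 126 = 318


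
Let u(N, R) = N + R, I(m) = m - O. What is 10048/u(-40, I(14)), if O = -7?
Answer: -10048/19 ≈ -528.84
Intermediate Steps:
I(m) = 7 + m (I(m) = m - 1*(-7) = m + 7 = 7 + m)
10048/u(-40, I(14)) = 10048/(-40 + (7 + 14)) = 10048/(-40 + 21) = 10048/(-19) = 10048*(-1/19) = -10048/19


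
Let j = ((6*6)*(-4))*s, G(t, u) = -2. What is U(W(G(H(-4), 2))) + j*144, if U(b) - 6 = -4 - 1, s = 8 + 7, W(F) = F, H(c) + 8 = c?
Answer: -311039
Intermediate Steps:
H(c) = -8 + c
s = 15
U(b) = 1 (U(b) = 6 + (-4 - 1) = 6 - 5 = 1)
j = -2160 (j = ((6*6)*(-4))*15 = (36*(-4))*15 = -144*15 = -2160)
U(W(G(H(-4), 2))) + j*144 = 1 - 2160*144 = 1 - 311040 = -311039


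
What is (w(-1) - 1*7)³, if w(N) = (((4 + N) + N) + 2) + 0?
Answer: -27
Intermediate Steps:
w(N) = 6 + 2*N (w(N) = ((4 + 2*N) + 2) + 0 = (6 + 2*N) + 0 = 6 + 2*N)
(w(-1) - 1*7)³ = ((6 + 2*(-1)) - 1*7)³ = ((6 - 2) - 7)³ = (4 - 7)³ = (-3)³ = -27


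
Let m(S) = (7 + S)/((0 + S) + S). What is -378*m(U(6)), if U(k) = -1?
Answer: 1134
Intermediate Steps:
m(S) = (7 + S)/(2*S) (m(S) = (7 + S)/(S + S) = (7 + S)/((2*S)) = (7 + S)*(1/(2*S)) = (7 + S)/(2*S))
-378*m(U(6)) = -189*(7 - 1)/(-1) = -189*(-1)*6 = -378*(-3) = 1134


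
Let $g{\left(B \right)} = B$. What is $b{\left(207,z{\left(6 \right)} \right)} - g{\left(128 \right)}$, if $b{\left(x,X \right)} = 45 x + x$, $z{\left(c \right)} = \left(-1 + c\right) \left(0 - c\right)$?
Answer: $9394$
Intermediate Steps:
$z{\left(c \right)} = - c \left(-1 + c\right)$ ($z{\left(c \right)} = \left(-1 + c\right) \left(- c\right) = - c \left(-1 + c\right)$)
$b{\left(x,X \right)} = 46 x$
$b{\left(207,z{\left(6 \right)} \right)} - g{\left(128 \right)} = 46 \cdot 207 - 128 = 9522 - 128 = 9394$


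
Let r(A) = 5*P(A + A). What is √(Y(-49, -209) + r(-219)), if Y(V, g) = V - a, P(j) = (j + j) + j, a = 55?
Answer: I*√6674 ≈ 81.695*I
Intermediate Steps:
P(j) = 3*j (P(j) = 2*j + j = 3*j)
r(A) = 30*A (r(A) = 5*(3*(A + A)) = 5*(3*(2*A)) = 5*(6*A) = 30*A)
Y(V, g) = -55 + V (Y(V, g) = V - 1*55 = V - 55 = -55 + V)
√(Y(-49, -209) + r(-219)) = √((-55 - 49) + 30*(-219)) = √(-104 - 6570) = √(-6674) = I*√6674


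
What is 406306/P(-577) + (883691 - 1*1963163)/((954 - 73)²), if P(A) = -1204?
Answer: -158329277777/467248922 ≈ -338.85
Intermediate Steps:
406306/P(-577) + (883691 - 1*1963163)/((954 - 73)²) = 406306/(-1204) + (883691 - 1*1963163)/((954 - 73)²) = 406306*(-1/1204) + (883691 - 1963163)/(881²) = -203153/602 - 1079472/776161 = -158329277777/467248922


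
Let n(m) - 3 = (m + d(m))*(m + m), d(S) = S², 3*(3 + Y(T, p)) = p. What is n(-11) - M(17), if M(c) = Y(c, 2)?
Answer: -7244/3 ≈ -2414.7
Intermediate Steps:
Y(T, p) = -3 + p/3
M(c) = -7/3 (M(c) = -3 + (⅓)*2 = -3 + ⅔ = -7/3)
n(m) = 3 + 2*m*(m + m²) (n(m) = 3 + (m + m²)*(m + m) = 3 + (m + m²)*(2*m) = 3 + 2*m*(m + m²))
n(-11) - M(17) = (3 + 2*(-11)² + 2*(-11)³) - 1*(-7/3) = (3 + 2*121 + 2*(-1331)) + 7/3 = (3 + 242 - 2662) + 7/3 = -2417 + 7/3 = -7244/3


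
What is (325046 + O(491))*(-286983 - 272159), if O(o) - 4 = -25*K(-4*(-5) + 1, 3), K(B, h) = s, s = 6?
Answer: -181665235800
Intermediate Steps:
K(B, h) = 6
O(o) = -146 (O(o) = 4 - 25*6 = 4 - 150 = -146)
(325046 + O(491))*(-286983 - 272159) = (325046 - 146)*(-286983 - 272159) = 324900*(-559142) = -181665235800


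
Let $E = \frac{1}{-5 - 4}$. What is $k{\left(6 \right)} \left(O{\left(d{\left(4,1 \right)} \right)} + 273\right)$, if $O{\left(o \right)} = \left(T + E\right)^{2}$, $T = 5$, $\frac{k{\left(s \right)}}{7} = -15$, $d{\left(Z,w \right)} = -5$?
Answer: $- \frac{841715}{27} \approx -31175.0$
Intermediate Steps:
$k{\left(s \right)} = -105$ ($k{\left(s \right)} = 7 \left(-15\right) = -105$)
$E = - \frac{1}{9}$ ($E = \frac{1}{-9} = - \frac{1}{9} \approx -0.11111$)
$O{\left(o \right)} = \frac{1936}{81}$ ($O{\left(o \right)} = \left(5 - \frac{1}{9}\right)^{2} = \left(\frac{44}{9}\right)^{2} = \frac{1936}{81}$)
$k{\left(6 \right)} \left(O{\left(d{\left(4,1 \right)} \right)} + 273\right) = - 105 \left(\frac{1936}{81} + 273\right) = \left(-105\right) \frac{24049}{81} = - \frac{841715}{27}$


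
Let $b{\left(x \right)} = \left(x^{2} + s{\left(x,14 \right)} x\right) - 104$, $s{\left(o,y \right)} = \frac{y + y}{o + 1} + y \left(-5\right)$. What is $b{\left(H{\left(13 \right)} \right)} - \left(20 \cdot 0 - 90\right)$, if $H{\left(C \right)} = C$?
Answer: $-729$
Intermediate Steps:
$s{\left(o,y \right)} = - 5 y + \frac{2 y}{1 + o}$ ($s{\left(o,y \right)} = \frac{2 y}{1 + o} - 5 y = - 5 y + \frac{2 y}{1 + o}$)
$b{\left(x \right)} = -104 + x^{2} - \frac{14 x \left(3 + 5 x\right)}{1 + x}$ ($b{\left(x \right)} = \left(x^{2} + \left(-1\right) 14 \frac{1}{1 + x} \left(3 + 5 x\right) x\right) - 104 = \left(x^{2} + - \frac{14 \left(3 + 5 x\right)}{1 + x} x\right) - 104 = \left(x^{2} - \frac{14 x \left(3 + 5 x\right)}{1 + x}\right) - 104 = -104 + x^{2} - \frac{14 x \left(3 + 5 x\right)}{1 + x}$)
$b{\left(H{\left(13 \right)} \right)} - \left(20 \cdot 0 - 90\right) = \frac{-104 + 13^{3} - 1898 - 69 \cdot 13^{2}}{1 + 13} - \left(20 \cdot 0 - 90\right) = \frac{-104 + 2197 - 1898 - 11661}{14} - \left(0 - 90\right) = \frac{-104 + 2197 - 1898 - 11661}{14} - -90 = \frac{1}{14} \left(-11466\right) + 90 = -819 + 90 = -729$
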